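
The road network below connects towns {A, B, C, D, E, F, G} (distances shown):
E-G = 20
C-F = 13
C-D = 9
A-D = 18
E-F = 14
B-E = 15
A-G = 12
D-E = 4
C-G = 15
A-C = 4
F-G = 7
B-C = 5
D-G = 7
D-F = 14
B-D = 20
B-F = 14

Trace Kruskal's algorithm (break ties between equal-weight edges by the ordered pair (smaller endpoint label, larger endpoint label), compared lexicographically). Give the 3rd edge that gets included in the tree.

Kruskal: consider edges lightest-first.
A-C (4): add. Components now {A,C} {B} {D} {E} {F} {G}
D-E (4): add. Components now {A,C} {B} {D,E} {F} {G}
B-C (5): add. Components now {A,B,C} {D,E} {F} {G}
D-G (7): add. Components now {A,B,C} {D,E,G} {F}
F-G (7): add. Components now {A,B,C} {D,E,F,G}
C-D (9): add. Components now {A,B,C,D,E,F,G}
The 3rd edge added is B-C.

B-C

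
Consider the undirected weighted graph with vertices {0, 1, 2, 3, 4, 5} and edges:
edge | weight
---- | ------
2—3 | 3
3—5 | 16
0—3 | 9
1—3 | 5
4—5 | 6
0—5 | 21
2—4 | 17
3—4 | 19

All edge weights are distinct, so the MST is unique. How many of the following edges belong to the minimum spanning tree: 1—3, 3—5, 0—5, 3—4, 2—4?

Kruskal: consider edges lightest-first.
2—3 (3): add. Components now {0} {1} {2,3} {4} {5}
1—3 (5): add. Components now {0} {1,2,3} {4} {5}
4—5 (6): add. Components now {0} {1,2,3} {4,5}
0—3 (9): add. Components now {0,1,2,3} {4,5}
3—5 (16): add. Components now {0,1,2,3,4,5}
MST edge set: {2—3, 1—3, 4—5, 0—3, 3—5}.
Of the listed edges, {1—3, 3—5} are in the MST → 2.

2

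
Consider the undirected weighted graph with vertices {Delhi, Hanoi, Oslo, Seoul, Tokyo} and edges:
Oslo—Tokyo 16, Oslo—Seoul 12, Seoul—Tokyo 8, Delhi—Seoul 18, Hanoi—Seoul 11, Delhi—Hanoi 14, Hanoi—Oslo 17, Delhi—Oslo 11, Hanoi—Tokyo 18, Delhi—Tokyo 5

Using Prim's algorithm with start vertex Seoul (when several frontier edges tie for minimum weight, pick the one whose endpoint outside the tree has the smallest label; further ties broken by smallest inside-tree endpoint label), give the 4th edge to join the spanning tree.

Prim's algorithm from Seoul:
Step 1: cheapest edge leaving the tree is Seoul—Tokyo (8); add Tokyo.
Step 2: cheapest edge leaving the tree is Delhi—Tokyo (5); add Delhi.
Step 3: cheapest edge leaving the tree is Hanoi—Seoul (11); add Hanoi.
Step 4: cheapest edge leaving the tree is Delhi—Oslo (11); add Oslo.
The 4th edge added is Delhi—Oslo.

Delhi-Oslo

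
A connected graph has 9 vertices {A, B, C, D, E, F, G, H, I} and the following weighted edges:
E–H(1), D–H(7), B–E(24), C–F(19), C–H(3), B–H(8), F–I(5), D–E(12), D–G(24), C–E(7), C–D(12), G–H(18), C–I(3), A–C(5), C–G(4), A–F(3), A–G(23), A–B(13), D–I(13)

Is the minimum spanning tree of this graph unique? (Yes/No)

Sort edges by weight, then run Kruskal:
E–H (1): add — endpoints in different components.
A–F (3): add — endpoints in different components.
C–H (3): add — endpoints in different components.
C–I (3): add — endpoints in different components.
C–G (4): add — endpoints in different components.
A–C (5): add — endpoints in different components.
F–I (5): skip — F and I already connected.
C–E (7): skip — C and E already connected.
D–H (7): add — endpoints in different components.
B–H (8): add — endpoints in different components.
Non-tree edge F–I has weight 5, equal to the heaviest edge on its tree cycle — swapping gives another MST of the same weight. Not unique.

No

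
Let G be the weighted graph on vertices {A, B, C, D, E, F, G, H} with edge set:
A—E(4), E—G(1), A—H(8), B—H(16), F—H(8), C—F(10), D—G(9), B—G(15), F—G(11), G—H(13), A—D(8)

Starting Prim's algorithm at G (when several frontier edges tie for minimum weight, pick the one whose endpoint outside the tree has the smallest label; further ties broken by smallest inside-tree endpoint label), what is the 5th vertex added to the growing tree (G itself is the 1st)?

Prim's algorithm from G:
Step 1: cheapest edge leaving the tree is E—G (1); add E.
Step 2: cheapest edge leaving the tree is A—E (4); add A.
Step 3: cheapest edge leaving the tree is A—D (8); add D.
Step 4: cheapest edge leaving the tree is A—H (8); add H.
Step 5: cheapest edge leaving the tree is F—H (8); add F.
Step 6: cheapest edge leaving the tree is C—F (10); add C.
Step 7: cheapest edge leaving the tree is B—G (15); add B.
Vertex order: G, E, A, D, H, F, C, B. The 5th vertex is H.

H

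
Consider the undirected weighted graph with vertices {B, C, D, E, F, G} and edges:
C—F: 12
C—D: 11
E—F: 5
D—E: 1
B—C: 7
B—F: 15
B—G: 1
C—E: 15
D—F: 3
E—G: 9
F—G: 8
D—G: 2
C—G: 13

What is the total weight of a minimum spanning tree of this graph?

14

Sort edges by weight, then run Kruskal:
B—G (1): add — endpoints in different components.
D—E (1): add — endpoints in different components.
D—G (2): add — endpoints in different components.
D—F (3): add — endpoints in different components.
E—F (5): skip — E and F already connected.
B—C (7): add — endpoints in different components.
MST edges: B—G, D—E, D—G, D—F, B—C; total weight 1+1+2+3+7 = 14.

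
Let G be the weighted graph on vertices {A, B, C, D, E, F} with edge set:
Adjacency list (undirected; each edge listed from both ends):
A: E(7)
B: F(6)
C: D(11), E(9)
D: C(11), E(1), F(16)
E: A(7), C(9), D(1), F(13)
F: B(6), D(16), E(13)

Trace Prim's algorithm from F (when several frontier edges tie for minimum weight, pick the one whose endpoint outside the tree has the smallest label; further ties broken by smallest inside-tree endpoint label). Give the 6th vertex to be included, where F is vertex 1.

Prim, starting at F.
Step 1: cheapest edge leaving the tree is B-F (6); add B.
Step 2: cheapest edge leaving the tree is E-F (13); add E.
Step 3: cheapest edge leaving the tree is D-E (1); add D.
Step 4: cheapest edge leaving the tree is A-E (7); add A.
Step 5: cheapest edge leaving the tree is C-E (9); add C.
Vertex order: F, B, E, D, A, C. The 6th vertex is C.

C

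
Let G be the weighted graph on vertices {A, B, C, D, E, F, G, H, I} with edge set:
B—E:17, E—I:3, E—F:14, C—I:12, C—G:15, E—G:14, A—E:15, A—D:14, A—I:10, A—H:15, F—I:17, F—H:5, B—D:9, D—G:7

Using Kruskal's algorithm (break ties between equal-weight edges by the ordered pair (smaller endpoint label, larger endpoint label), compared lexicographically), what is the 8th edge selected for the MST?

Kruskal: consider edges lightest-first.
E—I (3): add — endpoints in different components.
F—H (5): add — endpoints in different components.
D—G (7): add — endpoints in different components.
B—D (9): add — endpoints in different components.
A—I (10): add — endpoints in different components.
C—I (12): add — endpoints in different components.
A—D (14): add — endpoints in different components.
E—F (14): add — endpoints in different components.
The 8th edge added is E—F.

E-F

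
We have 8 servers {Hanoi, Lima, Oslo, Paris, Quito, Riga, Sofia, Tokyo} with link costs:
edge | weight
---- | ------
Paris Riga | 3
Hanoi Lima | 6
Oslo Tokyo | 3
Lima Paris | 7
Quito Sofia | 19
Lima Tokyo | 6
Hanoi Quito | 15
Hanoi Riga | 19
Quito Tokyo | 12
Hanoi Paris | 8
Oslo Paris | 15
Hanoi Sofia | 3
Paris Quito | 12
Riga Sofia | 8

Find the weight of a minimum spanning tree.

Kruskal's algorithm — process edges by increasing weight (ties by edge label):
Hanoi Sofia (3): add — endpoints in different components.
Oslo Tokyo (3): add — endpoints in different components.
Paris Riga (3): add — endpoints in different components.
Hanoi Lima (6): add — endpoints in different components.
Lima Tokyo (6): add — endpoints in different components.
Lima Paris (7): add — endpoints in different components.
Hanoi Paris (8): skip — Paris and Hanoi already connected.
Riga Sofia (8): skip — Riga and Sofia already connected.
Paris Quito (12): add — endpoints in different components.
MST edges: Hanoi Sofia, Oslo Tokyo, Paris Riga, Hanoi Lima, Lima Tokyo, Lima Paris, Paris Quito; total weight 3+3+3+6+6+7+12 = 40.

40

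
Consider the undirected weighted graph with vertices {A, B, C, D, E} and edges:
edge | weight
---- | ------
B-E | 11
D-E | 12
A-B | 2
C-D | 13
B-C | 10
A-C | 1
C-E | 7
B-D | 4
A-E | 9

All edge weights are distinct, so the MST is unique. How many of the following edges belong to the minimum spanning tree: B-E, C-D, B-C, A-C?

1

Kruskal: consider edges lightest-first.
A-C (1): add — endpoints in different components.
A-B (2): add — endpoints in different components.
B-D (4): add — endpoints in different components.
C-E (7): add — endpoints in different components.
MST edge set: {A-C, A-B, B-D, C-E}.
Of the listed edges, {A-C} are in the MST → 1.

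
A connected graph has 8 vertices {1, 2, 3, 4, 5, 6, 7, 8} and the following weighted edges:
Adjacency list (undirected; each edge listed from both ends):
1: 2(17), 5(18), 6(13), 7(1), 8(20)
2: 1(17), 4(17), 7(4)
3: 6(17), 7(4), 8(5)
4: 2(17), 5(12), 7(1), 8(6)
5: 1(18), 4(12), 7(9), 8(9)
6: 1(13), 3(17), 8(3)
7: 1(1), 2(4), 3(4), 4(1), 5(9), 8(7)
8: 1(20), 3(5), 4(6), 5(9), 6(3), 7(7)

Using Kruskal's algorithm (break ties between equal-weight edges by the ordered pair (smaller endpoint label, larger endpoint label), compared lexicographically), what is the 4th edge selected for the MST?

2-7

Sort edges by weight, then run Kruskal:
1—7 (1): add — endpoints in different components.
4—7 (1): add — endpoints in different components.
6—8 (3): add — endpoints in different components.
2—7 (4): add — endpoints in different components.
3—7 (4): add — endpoints in different components.
3—8 (5): add — endpoints in different components.
4—8 (6): skip — 4 and 8 already connected.
7—8 (7): skip — 7 and 8 already connected.
5—7 (9): add — endpoints in different components.
The 4th edge added is 2—7.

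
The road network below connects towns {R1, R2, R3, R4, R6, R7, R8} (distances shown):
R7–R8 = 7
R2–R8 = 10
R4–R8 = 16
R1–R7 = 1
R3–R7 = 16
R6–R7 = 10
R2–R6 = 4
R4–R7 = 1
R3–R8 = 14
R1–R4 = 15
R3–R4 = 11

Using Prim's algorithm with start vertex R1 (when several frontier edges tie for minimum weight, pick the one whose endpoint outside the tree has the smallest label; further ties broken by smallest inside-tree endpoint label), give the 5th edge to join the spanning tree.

Prim, starting at R1.
Step 1: cheapest edge leaving the tree is R1–R7 (1); add R7.
Step 2: cheapest edge leaving the tree is R4–R7 (1); add R4.
Step 3: cheapest edge leaving the tree is R7–R8 (7); add R8.
Step 4: cheapest edge leaving the tree is R2–R8 (10); add R2.
Step 5: cheapest edge leaving the tree is R2–R6 (4); add R6.
Step 6: cheapest edge leaving the tree is R3–R4 (11); add R3.
The 5th edge added is R2–R6.

R2-R6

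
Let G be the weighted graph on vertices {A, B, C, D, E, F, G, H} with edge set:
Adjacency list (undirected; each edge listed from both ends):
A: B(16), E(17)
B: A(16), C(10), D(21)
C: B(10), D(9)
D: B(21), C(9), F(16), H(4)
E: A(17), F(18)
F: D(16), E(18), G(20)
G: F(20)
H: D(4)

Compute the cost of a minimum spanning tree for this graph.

Prim, starting at G.
Step 1: frontier [F G 20] → take F G (20); add F.
Step 2: frontier [D F 16, E F 18] → take D F (16); add D.
Step 3: frontier [D H 4, C D 9, B D 21, E F 18] → take D H (4); add H.
Step 4: frontier [C D 9, B D 21, E F 18] → take C D (9); add C.
Step 5: frontier [B C 10, B D 21, E F 18] → take B C (10); add B.
Step 6: frontier [A B 16, E F 18] → take A B (16); add A.
Step 7: frontier [A E 17, E F 18] → take A E (17); add E.
MST edges: F G, D F, D H, C D, B C, A B, A E; total weight 20+16+4+9+10+16+17 = 92.

92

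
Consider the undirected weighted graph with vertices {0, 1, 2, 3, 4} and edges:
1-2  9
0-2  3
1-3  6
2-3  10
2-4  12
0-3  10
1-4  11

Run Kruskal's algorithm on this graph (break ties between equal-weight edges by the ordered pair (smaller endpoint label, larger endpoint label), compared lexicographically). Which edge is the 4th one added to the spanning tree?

1-4

Kruskal's algorithm — process edges by increasing weight (ties by edge label):
0-2 (3): add. Components now {0,2} {1} {3} {4}
1-3 (6): add. Components now {0,2} {1,3} {4}
1-2 (9): add. Components now {0,1,2,3} {4}
0-3 (10): skip — 0 and 3 already connected.
2-3 (10): skip — 2 and 3 already connected.
1-4 (11): add. Components now {0,1,2,3,4}
The 4th edge added is 1-4.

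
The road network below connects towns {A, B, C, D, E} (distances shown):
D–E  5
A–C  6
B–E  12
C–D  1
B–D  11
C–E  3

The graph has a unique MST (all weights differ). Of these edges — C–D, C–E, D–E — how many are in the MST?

Kruskal's algorithm — process edges by increasing weight (ties by edge label):
C–D (1): add. Components now {A} {B} {C,D} {E}
C–E (3): add. Components now {A} {B} {C,D,E}
D–E (5): skip — D and E already connected.
A–C (6): add. Components now {A,C,D,E} {B}
B–D (11): add. Components now {A,B,C,D,E}
MST edge set: {C–D, C–E, A–C, B–D}.
Of the listed edges, {C–D, C–E} are in the MST → 2.

2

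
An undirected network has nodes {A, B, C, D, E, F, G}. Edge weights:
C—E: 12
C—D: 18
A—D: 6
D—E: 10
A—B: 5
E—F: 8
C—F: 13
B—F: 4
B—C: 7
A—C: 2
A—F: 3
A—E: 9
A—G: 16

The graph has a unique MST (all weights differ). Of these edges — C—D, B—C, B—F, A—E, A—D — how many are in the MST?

2

Kruskal's algorithm — process edges by increasing weight (ties by edge label):
A—C (2): add — endpoints in different components.
A—F (3): add — endpoints in different components.
B—F (4): add — endpoints in different components.
A—B (5): skip — A and B already connected.
A—D (6): add — endpoints in different components.
B—C (7): skip — B and C already connected.
E—F (8): add — endpoints in different components.
A—E (9): skip — A and E already connected.
D—E (10): skip — D and E already connected.
C—E (12): skip — C and E already connected.
C—F (13): skip — C and F already connected.
A—G (16): add — endpoints in different components.
MST edge set: {A—C, A—F, B—F, A—D, E—F, A—G}.
Of the listed edges, {B—F, A—D} are in the MST → 2.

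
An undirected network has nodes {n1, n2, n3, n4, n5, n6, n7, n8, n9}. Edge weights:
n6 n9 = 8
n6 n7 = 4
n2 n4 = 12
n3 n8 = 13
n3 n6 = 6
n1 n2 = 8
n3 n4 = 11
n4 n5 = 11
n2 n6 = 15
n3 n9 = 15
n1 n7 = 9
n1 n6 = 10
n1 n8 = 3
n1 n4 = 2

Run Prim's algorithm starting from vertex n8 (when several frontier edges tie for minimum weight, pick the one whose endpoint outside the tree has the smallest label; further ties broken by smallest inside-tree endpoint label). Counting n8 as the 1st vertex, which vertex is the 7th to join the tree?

n3

Prim's algorithm from n8:
Step 1: frontier [n1 n8 3, n3 n8 13] → take n1 n8 (3); add n1.
Step 2: frontier [n1 n4 2, n1 n2 8, n1 n7 9, n1 n6 10, n3 n8 13] → take n1 n4 (2); add n4.
Step 3: frontier [n1 n2 8, n1 n7 9, n1 n6 10, n3 n4 11, n4 n5 11, n2 n4 12, n3 n8 13] → take n1 n2 (8); add n2.
Step 4: frontier [n1 n7 9, n1 n6 10, n2 n6 15, n3 n4 11, n4 n5 11, n3 n8 13] → take n1 n7 (9); add n7.
Step 5: frontier [n1 n6 10, n2 n6 15, n3 n4 11, n4 n5 11, n6 n7 4, n3 n8 13] → take n6 n7 (4); add n6.
Step 6: frontier [n3 n4 11, n4 n5 11, n3 n6 6, n6 n9 8, n3 n8 13] → take n3 n6 (6); add n3.
Step 7: frontier [n3 n9 15, n4 n5 11, n6 n9 8] → take n6 n9 (8); add n9.
Step 8: frontier [n4 n5 11] → take n4 n5 (11); add n5.
Vertex order: n8, n1, n4, n2, n7, n6, n3, n9, n5. The 7th vertex is n3.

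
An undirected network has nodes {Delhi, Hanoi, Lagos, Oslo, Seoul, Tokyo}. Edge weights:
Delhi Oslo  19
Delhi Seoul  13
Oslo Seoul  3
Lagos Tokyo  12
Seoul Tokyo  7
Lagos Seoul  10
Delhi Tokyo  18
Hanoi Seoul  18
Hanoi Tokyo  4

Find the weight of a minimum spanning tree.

37

Grow the tree from Seoul using Prim:
Step 1: cheapest edge leaving the tree is Oslo Seoul (3); add Oslo.
Step 2: cheapest edge leaving the tree is Seoul Tokyo (7); add Tokyo.
Step 3: cheapest edge leaving the tree is Hanoi Tokyo (4); add Hanoi.
Step 4: cheapest edge leaving the tree is Lagos Seoul (10); add Lagos.
Step 5: cheapest edge leaving the tree is Delhi Seoul (13); add Delhi.
MST edges: Oslo Seoul, Seoul Tokyo, Hanoi Tokyo, Lagos Seoul, Delhi Seoul; total weight 3+7+4+10+13 = 37.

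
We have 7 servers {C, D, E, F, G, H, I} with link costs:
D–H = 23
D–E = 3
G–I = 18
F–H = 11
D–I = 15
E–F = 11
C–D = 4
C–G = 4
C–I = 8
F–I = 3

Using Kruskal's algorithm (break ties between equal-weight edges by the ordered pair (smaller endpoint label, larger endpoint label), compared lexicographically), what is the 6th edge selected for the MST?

Kruskal: consider edges lightest-first.
D–E (3): add. Components now {C} {D,E} {F} {G} {H} {I}
F–I (3): add. Components now {C} {D,E} {F,I} {G} {H}
C–D (4): add. Components now {C,D,E} {F,I} {G} {H}
C–G (4): add. Components now {C,D,E,G} {F,I} {H}
C–I (8): add. Components now {C,D,E,F,G,I} {H}
E–F (11): skip — E and F already connected.
F–H (11): add. Components now {C,D,E,F,G,H,I}
The 6th edge added is F–H.

F-H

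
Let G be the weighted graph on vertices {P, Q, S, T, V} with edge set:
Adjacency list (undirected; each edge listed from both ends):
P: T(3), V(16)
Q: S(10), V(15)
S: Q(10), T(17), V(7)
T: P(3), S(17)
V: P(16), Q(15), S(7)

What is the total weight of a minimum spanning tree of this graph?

Grow the tree from T using Prim:
Step 1: cheapest edge leaving the tree is P T (3); add P.
Step 2: cheapest edge leaving the tree is P V (16); add V.
Step 3: cheapest edge leaving the tree is S V (7); add S.
Step 4: cheapest edge leaving the tree is Q S (10); add Q.
MST edges: P T, P V, S V, Q S; total weight 3+16+7+10 = 36.

36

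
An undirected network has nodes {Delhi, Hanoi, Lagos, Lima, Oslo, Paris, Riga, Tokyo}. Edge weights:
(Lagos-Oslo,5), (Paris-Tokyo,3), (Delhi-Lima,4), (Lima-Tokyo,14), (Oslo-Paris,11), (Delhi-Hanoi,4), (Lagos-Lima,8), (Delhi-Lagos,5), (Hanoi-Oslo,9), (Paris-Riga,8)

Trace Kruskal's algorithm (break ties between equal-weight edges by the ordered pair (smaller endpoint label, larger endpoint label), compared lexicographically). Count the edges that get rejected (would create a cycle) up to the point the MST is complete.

2

Kruskal: consider edges lightest-first.
Paris-Tokyo (3): add — endpoints in different components.
Delhi-Hanoi (4): add — endpoints in different components.
Delhi-Lima (4): add — endpoints in different components.
Delhi-Lagos (5): add — endpoints in different components.
Lagos-Oslo (5): add — endpoints in different components.
Lagos-Lima (8): skip — Lagos and Lima already connected.
Paris-Riga (8): add — endpoints in different components.
Hanoi-Oslo (9): skip — Hanoi and Oslo already connected.
Oslo-Paris (11): add — endpoints in different components.
Edges rejected before the tree was complete: 2.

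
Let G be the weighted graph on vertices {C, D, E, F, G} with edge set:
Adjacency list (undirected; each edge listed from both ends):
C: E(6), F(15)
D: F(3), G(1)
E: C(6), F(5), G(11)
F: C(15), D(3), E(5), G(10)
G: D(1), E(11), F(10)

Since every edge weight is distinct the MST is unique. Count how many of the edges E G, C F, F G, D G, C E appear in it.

Kruskal: consider edges lightest-first.
D G (1): add. Components now {C} {D,G} {E} {F}
D F (3): add. Components now {C} {D,F,G} {E}
E F (5): add. Components now {C} {D,E,F,G}
C E (6): add. Components now {C,D,E,F,G}
MST edge set: {D G, D F, E F, C E}.
Of the listed edges, {D G, C E} are in the MST → 2.

2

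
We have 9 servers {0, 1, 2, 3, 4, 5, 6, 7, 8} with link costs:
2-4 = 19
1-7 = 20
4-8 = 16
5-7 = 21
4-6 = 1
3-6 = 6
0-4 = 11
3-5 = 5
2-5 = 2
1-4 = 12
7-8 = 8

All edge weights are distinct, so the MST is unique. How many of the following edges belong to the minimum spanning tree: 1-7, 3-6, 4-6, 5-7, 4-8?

3

Kruskal: consider edges lightest-first.
4-6 (1): add — endpoints in different components.
2-5 (2): add — endpoints in different components.
3-5 (5): add — endpoints in different components.
3-6 (6): add — endpoints in different components.
7-8 (8): add — endpoints in different components.
0-4 (11): add — endpoints in different components.
1-4 (12): add — endpoints in different components.
4-8 (16): add — endpoints in different components.
MST edge set: {4-6, 2-5, 3-5, 3-6, 7-8, 0-4, 1-4, 4-8}.
Of the listed edges, {3-6, 4-6, 4-8} are in the MST → 3.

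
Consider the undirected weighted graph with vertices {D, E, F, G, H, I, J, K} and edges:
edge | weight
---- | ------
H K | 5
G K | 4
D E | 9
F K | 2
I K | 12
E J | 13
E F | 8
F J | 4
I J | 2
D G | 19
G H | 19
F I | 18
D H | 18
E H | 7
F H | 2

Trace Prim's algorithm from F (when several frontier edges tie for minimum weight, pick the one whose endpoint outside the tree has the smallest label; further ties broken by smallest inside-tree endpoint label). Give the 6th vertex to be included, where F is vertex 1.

I

Prim, starting at F.
Step 1: cheapest edge leaving the tree is F H (2); add H.
Step 2: cheapest edge leaving the tree is F K (2); add K.
Step 3: cheapest edge leaving the tree is G K (4); add G.
Step 4: cheapest edge leaving the tree is F J (4); add J.
Step 5: cheapest edge leaving the tree is I J (2); add I.
Step 6: cheapest edge leaving the tree is E H (7); add E.
Step 7: cheapest edge leaving the tree is D E (9); add D.
Vertex order: F, H, K, G, J, I, E, D. The 6th vertex is I.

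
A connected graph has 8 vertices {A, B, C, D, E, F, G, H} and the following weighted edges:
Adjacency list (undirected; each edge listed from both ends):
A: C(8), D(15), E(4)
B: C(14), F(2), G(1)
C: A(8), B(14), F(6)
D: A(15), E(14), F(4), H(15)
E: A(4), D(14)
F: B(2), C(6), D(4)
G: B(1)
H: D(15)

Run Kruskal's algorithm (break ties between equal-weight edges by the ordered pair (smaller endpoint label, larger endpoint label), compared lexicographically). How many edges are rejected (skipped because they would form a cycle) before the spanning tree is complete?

3

Kruskal: consider edges lightest-first.
B G (1): add — endpoints in different components.
B F (2): add — endpoints in different components.
A E (4): add — endpoints in different components.
D F (4): add — endpoints in different components.
C F (6): add — endpoints in different components.
A C (8): add — endpoints in different components.
B C (14): skip — B and C already connected.
D E (14): skip — D and E already connected.
A D (15): skip — A and D already connected.
D H (15): add — endpoints in different components.
Edges rejected before the tree was complete: 3.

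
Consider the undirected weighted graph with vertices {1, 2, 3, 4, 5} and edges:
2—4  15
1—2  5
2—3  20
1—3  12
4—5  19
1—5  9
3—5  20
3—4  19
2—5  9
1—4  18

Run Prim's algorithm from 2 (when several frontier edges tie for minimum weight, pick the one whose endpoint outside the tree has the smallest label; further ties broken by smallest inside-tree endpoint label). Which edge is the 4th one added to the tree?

2-4

Grow the tree from 2 using Prim:
Step 1: cheapest edge leaving the tree is 1—2 (5); add 1.
Step 2: cheapest edge leaving the tree is 1—5 (9); add 5.
Step 3: cheapest edge leaving the tree is 1—3 (12); add 3.
Step 4: cheapest edge leaving the tree is 2—4 (15); add 4.
The 4th edge added is 2—4.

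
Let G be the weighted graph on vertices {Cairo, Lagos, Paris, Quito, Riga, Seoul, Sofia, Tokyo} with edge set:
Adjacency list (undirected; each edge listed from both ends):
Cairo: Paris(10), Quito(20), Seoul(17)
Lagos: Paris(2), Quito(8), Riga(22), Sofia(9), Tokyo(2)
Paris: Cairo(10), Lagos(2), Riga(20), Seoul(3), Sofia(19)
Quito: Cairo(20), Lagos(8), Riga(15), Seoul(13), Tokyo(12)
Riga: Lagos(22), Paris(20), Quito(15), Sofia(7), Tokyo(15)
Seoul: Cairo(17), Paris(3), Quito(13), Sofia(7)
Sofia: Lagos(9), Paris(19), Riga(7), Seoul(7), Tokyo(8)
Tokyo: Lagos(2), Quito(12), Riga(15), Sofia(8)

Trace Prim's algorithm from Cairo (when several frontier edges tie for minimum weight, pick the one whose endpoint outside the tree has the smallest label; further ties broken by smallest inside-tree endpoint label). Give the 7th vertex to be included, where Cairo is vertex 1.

Prim's algorithm from Cairo:
Step 1: cheapest edge leaving the tree is Cairo—Paris (10); add Paris.
Step 2: cheapest edge leaving the tree is Lagos—Paris (2); add Lagos.
Step 3: cheapest edge leaving the tree is Lagos—Tokyo (2); add Tokyo.
Step 4: cheapest edge leaving the tree is Paris—Seoul (3); add Seoul.
Step 5: cheapest edge leaving the tree is Seoul—Sofia (7); add Sofia.
Step 6: cheapest edge leaving the tree is Riga—Sofia (7); add Riga.
Step 7: cheapest edge leaving the tree is Lagos—Quito (8); add Quito.
Vertex order: Cairo, Paris, Lagos, Tokyo, Seoul, Sofia, Riga, Quito. The 7th vertex is Riga.

Riga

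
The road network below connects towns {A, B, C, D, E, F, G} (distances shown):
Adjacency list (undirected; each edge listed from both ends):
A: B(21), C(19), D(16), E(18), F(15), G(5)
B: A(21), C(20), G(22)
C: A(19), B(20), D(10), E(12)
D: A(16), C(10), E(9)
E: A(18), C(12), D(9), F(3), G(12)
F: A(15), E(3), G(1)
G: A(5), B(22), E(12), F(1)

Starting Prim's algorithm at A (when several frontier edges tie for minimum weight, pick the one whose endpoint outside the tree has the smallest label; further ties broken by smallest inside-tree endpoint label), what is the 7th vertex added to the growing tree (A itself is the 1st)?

B

Prim, starting at A.
Step 1: cheapest edge leaving the tree is A G (5); add G.
Step 2: cheapest edge leaving the tree is F G (1); add F.
Step 3: cheapest edge leaving the tree is E F (3); add E.
Step 4: cheapest edge leaving the tree is D E (9); add D.
Step 5: cheapest edge leaving the tree is C D (10); add C.
Step 6: cheapest edge leaving the tree is B C (20); add B.
Vertex order: A, G, F, E, D, C, B. The 7th vertex is B.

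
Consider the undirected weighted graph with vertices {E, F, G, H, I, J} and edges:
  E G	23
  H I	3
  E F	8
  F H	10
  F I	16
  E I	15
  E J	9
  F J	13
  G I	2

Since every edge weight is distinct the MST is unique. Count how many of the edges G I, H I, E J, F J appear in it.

3

Sort edges by weight, then run Kruskal:
G I (2): add — endpoints in different components.
H I (3): add — endpoints in different components.
E F (8): add — endpoints in different components.
E J (9): add — endpoints in different components.
F H (10): add — endpoints in different components.
MST edge set: {G I, H I, E F, E J, F H}.
Of the listed edges, {G I, H I, E J} are in the MST → 3.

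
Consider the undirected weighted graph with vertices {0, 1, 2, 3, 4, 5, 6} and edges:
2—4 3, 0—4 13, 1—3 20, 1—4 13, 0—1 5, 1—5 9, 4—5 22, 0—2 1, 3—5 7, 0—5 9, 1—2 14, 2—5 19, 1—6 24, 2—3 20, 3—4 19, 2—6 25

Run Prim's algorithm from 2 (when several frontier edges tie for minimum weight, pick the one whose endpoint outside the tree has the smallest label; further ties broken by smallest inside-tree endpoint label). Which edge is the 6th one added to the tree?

Grow the tree from 2 using Prim:
Step 1: cheapest edge leaving the tree is 0—2 (1); add 0.
Step 2: cheapest edge leaving the tree is 2—4 (3); add 4.
Step 3: cheapest edge leaving the tree is 0—1 (5); add 1.
Step 4: cheapest edge leaving the tree is 0—5 (9); add 5.
Step 5: cheapest edge leaving the tree is 3—5 (7); add 3.
Step 6: cheapest edge leaving the tree is 1—6 (24); add 6.
The 6th edge added is 1—6.

1-6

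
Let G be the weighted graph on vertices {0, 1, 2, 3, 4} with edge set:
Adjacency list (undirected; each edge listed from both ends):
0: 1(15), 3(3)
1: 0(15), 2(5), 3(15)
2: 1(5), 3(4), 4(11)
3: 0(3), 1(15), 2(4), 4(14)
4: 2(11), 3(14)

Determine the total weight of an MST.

23

Kruskal: consider edges lightest-first.
0–3 (3): add — endpoints in different components.
2–3 (4): add — endpoints in different components.
1–2 (5): add — endpoints in different components.
2–4 (11): add — endpoints in different components.
MST edges: 0–3, 2–3, 1–2, 2–4; total weight 3+4+5+11 = 23.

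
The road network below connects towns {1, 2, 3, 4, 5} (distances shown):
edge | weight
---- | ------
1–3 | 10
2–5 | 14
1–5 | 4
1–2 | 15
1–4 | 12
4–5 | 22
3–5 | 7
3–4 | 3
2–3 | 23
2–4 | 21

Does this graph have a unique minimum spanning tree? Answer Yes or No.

Yes

Kruskal: consider edges lightest-first.
3–4 (3): add — endpoints in different components.
1–5 (4): add — endpoints in different components.
3–5 (7): add — endpoints in different components.
1–3 (10): skip — 1 and 3 already connected.
1–4 (12): skip — 1 and 4 already connected.
2–5 (14): add — endpoints in different components.
Every non-tree edge has weight strictly greater than the heaviest edge on the tree path between its endpoints, so the MST is unique.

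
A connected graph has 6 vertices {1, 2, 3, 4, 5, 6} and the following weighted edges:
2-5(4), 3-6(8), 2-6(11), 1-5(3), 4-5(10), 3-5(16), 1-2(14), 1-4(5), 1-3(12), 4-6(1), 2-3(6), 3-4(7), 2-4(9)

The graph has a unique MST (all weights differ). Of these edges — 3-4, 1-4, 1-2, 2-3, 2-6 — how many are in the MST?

Kruskal's algorithm — process edges by increasing weight (ties by edge label):
4-6 (1): add — endpoints in different components.
1-5 (3): add — endpoints in different components.
2-5 (4): add — endpoints in different components.
1-4 (5): add — endpoints in different components.
2-3 (6): add — endpoints in different components.
MST edge set: {4-6, 1-5, 2-5, 1-4, 2-3}.
Of the listed edges, {1-4, 2-3} are in the MST → 2.

2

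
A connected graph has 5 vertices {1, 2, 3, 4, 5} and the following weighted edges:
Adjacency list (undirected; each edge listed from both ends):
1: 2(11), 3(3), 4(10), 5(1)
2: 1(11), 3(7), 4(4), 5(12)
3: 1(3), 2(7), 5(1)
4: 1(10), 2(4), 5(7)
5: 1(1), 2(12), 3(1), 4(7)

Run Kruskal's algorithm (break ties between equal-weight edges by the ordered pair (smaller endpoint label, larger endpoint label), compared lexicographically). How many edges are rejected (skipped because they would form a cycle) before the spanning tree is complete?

Kruskal's algorithm — process edges by increasing weight (ties by edge label):
1 5 (1): add — endpoints in different components.
3 5 (1): add — endpoints in different components.
1 3 (3): skip — 1 and 3 already connected.
2 4 (4): add — endpoints in different components.
2 3 (7): add — endpoints in different components.
Edges rejected before the tree was complete: 1.

1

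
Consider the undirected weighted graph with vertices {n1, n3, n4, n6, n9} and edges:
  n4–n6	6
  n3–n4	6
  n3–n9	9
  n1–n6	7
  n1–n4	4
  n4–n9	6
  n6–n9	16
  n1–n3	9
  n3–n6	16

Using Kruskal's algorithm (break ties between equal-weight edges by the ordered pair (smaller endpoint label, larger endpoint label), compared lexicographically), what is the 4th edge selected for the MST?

Sort edges by weight, then run Kruskal:
n1–n4 (4): add. Components now {n9} {n1,n4} {n6} {n3}
n3–n4 (6): add. Components now {n9} {n1,n3,n4} {n6}
n4–n6 (6): add. Components now {n9} {n1,n3,n4,n6}
n4–n9 (6): add. Components now {n1,n3,n4,n6,n9}
The 4th edge added is n4–n9.

n4-n9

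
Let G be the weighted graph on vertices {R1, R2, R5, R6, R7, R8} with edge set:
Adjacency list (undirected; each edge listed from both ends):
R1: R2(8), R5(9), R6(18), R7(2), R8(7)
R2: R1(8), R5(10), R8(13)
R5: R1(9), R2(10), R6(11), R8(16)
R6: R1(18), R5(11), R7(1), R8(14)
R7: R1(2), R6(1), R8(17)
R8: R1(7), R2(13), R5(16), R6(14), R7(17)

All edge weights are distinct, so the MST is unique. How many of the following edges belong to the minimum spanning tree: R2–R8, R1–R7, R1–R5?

2

Sort edges by weight, then run Kruskal:
R6–R7 (1): add. Components now {R6,R7} {R5} {R2} {R1} {R8}
R1–R7 (2): add. Components now {R1,R6,R7} {R5} {R2} {R8}
R1–R8 (7): add. Components now {R1,R6,R7,R8} {R5} {R2}
R1–R2 (8): add. Components now {R1,R2,R6,R7,R8} {R5}
R1–R5 (9): add. Components now {R1,R2,R5,R6,R7,R8}
MST edge set: {R6–R7, R1–R7, R1–R8, R1–R2, R1–R5}.
Of the listed edges, {R1–R7, R1–R5} are in the MST → 2.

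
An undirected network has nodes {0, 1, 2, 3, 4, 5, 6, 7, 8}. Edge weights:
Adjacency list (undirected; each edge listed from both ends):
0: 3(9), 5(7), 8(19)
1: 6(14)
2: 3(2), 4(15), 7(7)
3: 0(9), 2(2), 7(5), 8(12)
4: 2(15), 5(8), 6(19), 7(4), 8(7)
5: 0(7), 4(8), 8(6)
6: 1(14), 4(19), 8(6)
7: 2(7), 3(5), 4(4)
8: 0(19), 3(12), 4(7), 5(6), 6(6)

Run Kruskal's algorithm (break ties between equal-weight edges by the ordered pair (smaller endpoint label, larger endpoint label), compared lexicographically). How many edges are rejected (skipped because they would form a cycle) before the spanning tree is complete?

Kruskal: consider edges lightest-first.
2—3 (2): add — endpoints in different components.
4—7 (4): add — endpoints in different components.
3—7 (5): add — endpoints in different components.
5—8 (6): add — endpoints in different components.
6—8 (6): add — endpoints in different components.
0—5 (7): add — endpoints in different components.
2—7 (7): skip — 2 and 7 already connected.
4—8 (7): add — endpoints in different components.
4—5 (8): skip — 4 and 5 already connected.
0—3 (9): skip — 0 and 3 already connected.
3—8 (12): skip — 3 and 8 already connected.
1—6 (14): add — endpoints in different components.
Edges rejected before the tree was complete: 4.

4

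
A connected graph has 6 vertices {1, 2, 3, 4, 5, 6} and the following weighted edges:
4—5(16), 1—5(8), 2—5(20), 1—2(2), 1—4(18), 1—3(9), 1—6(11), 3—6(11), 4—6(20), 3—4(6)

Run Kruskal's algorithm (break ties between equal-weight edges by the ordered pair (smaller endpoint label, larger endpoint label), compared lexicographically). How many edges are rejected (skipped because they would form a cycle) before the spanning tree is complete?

Kruskal's algorithm — process edges by increasing weight (ties by edge label):
1—2 (2): add — endpoints in different components.
3—4 (6): add — endpoints in different components.
1—5 (8): add — endpoints in different components.
1—3 (9): add — endpoints in different components.
1—6 (11): add — endpoints in different components.
Edges rejected before the tree was complete: 0.

0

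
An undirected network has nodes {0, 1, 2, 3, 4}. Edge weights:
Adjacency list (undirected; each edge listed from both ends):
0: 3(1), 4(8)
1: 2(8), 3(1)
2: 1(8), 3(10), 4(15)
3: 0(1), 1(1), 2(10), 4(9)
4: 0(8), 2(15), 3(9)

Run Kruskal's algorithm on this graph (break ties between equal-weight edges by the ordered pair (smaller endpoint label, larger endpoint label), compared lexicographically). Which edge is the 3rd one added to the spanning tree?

Kruskal's algorithm — process edges by increasing weight (ties by edge label):
0-3 (1): add — endpoints in different components.
1-3 (1): add — endpoints in different components.
0-4 (8): add — endpoints in different components.
1-2 (8): add — endpoints in different components.
The 3rd edge added is 0-4.

0-4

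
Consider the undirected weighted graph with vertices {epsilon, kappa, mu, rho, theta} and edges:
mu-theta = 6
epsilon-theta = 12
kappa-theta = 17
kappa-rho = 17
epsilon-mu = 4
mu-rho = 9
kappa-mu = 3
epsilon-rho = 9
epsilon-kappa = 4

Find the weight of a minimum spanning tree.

22

Kruskal: consider edges lightest-first.
kappa-mu (3): add. Components now {epsilon} {theta} {rho} {kappa,mu}
epsilon-kappa (4): add. Components now {epsilon,kappa,mu} {theta} {rho}
epsilon-mu (4): skip — epsilon and mu already connected.
mu-theta (6): add. Components now {epsilon,kappa,mu,theta} {rho}
epsilon-rho (9): add. Components now {epsilon,kappa,mu,rho,theta}
MST edges: kappa-mu, epsilon-kappa, mu-theta, epsilon-rho; total weight 3+4+6+9 = 22.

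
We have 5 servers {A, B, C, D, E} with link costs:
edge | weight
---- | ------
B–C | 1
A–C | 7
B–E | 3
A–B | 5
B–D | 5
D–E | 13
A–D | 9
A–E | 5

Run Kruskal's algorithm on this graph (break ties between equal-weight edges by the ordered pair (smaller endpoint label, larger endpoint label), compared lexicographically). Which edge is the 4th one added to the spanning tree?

B-D

Kruskal: consider edges lightest-first.
B–C (1): add. Components now {A} {B,C} {D} {E}
B–E (3): add. Components now {A} {B,C,E} {D}
A–B (5): add. Components now {A,B,C,E} {D}
A–E (5): skip — A and E already connected.
B–D (5): add. Components now {A,B,C,D,E}
The 4th edge added is B–D.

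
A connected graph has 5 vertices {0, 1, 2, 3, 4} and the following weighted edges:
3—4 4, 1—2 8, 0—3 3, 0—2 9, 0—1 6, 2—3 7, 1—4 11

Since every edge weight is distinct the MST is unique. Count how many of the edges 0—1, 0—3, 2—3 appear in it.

Kruskal's algorithm — process edges by increasing weight (ties by edge label):
0—3 (3): add. Components now {0,3} {1} {2} {4}
3—4 (4): add. Components now {0,3,4} {1} {2}
0—1 (6): add. Components now {0,1,3,4} {2}
2—3 (7): add. Components now {0,1,2,3,4}
MST edge set: {0—3, 3—4, 0—1, 2—3}.
Of the listed edges, {0—1, 0—3, 2—3} are in the MST → 3.

3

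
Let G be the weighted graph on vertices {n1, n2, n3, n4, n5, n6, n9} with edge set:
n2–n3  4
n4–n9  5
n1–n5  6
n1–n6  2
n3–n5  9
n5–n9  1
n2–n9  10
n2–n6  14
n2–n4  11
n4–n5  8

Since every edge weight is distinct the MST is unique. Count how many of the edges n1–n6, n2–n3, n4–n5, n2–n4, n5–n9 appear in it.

Kruskal's algorithm — process edges by increasing weight (ties by edge label):
n5–n9 (1): add — endpoints in different components.
n1–n6 (2): add — endpoints in different components.
n2–n3 (4): add — endpoints in different components.
n4–n9 (5): add — endpoints in different components.
n1–n5 (6): add — endpoints in different components.
n4–n5 (8): skip — n4 and n5 already connected.
n3–n5 (9): add — endpoints in different components.
MST edge set: {n5–n9, n1–n6, n2–n3, n4–n9, n1–n5, n3–n5}.
Of the listed edges, {n1–n6, n2–n3, n5–n9} are in the MST → 3.

3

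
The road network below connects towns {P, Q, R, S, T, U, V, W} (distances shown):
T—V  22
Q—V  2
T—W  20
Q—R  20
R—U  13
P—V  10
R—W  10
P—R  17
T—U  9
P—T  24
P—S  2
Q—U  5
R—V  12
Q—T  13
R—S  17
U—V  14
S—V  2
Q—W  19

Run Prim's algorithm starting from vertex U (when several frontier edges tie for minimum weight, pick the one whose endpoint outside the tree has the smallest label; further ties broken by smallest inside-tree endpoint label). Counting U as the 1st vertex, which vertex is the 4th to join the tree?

S

Grow the tree from U using Prim:
Step 1: cheapest edge leaving the tree is Q—U (5); add Q.
Step 2: cheapest edge leaving the tree is Q—V (2); add V.
Step 3: cheapest edge leaving the tree is S—V (2); add S.
Step 4: cheapest edge leaving the tree is P—S (2); add P.
Step 5: cheapest edge leaving the tree is T—U (9); add T.
Step 6: cheapest edge leaving the tree is R—V (12); add R.
Step 7: cheapest edge leaving the tree is R—W (10); add W.
Vertex order: U, Q, V, S, P, T, R, W. The 4th vertex is S.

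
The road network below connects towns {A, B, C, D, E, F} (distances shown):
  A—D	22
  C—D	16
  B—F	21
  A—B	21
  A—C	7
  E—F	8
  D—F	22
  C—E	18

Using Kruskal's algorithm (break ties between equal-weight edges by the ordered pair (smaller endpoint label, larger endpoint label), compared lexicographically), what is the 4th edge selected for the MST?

C-E

Sort edges by weight, then run Kruskal:
A—C (7): add. Components now {A,C} {B} {D} {E} {F}
E—F (8): add. Components now {A,C} {B} {D} {E,F}
C—D (16): add. Components now {A,C,D} {B} {E,F}
C—E (18): add. Components now {A,C,D,E,F} {B}
A—B (21): add. Components now {A,B,C,D,E,F}
The 4th edge added is C—E.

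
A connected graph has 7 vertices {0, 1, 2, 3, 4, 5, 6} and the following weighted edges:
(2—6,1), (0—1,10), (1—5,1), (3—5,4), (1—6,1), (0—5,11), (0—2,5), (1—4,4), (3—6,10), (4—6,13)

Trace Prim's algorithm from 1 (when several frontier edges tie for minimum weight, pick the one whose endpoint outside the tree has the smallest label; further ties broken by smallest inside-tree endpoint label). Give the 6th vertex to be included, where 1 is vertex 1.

4

Prim's algorithm from 1:
Step 1: frontier [1—5 1, 1—6 1, 1—4 4, 0—1 10] → take 1—5 (1); add 5.
Step 2: frontier [1—6 1, 1—4 4, 0—1 10, 3—5 4, 0—5 11] → take 1—6 (1); add 6.
Step 3: frontier [1—4 4, 0—1 10, 3—5 4, 0—5 11, 2—6 1, 3—6 10, 4—6 13] → take 2—6 (1); add 2.
Step 4: frontier [1—4 4, 0—1 10, 0—2 5, 3—5 4, 0—5 11, 3—6 10, 4—6 13] → take 3—5 (4); add 3.
Step 5: frontier [1—4 4, 0—1 10, 0—2 5, 0—5 11, 4—6 13] → take 1—4 (4); add 4.
Step 6: frontier [0—1 10, 0—2 5, 0—5 11] → take 0—2 (5); add 0.
Vertex order: 1, 5, 6, 2, 3, 4, 0. The 6th vertex is 4.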